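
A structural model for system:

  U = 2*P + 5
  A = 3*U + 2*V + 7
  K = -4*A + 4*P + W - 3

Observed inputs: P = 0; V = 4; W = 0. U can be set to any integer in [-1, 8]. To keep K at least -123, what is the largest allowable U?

Intervening on U fixes its value directly, overriding its dependence on P.
Substituting into the A equation gives A = 3*U + 15.
Substituting into the K equation gives K = -12*U - 63.
Require -12*U - 63 ≥ -123, so U ≤ 5.
The largest integer in [-1, 8] satisfying this is 5.

U = 5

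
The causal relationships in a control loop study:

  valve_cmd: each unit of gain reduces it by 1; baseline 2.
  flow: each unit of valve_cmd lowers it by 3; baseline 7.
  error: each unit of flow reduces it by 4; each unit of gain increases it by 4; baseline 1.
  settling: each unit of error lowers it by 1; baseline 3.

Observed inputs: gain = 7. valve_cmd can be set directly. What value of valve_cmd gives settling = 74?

valve_cmd = -6

Intervening on valve_cmd fixes its value directly, overriding its dependence on gain.
Substituting into the error equation gives error = 12*valve_cmd + 1.
Substituting into the settling equation gives settling = -12*valve_cmd + 2.
Solve -12*valve_cmd + 2 = 74: valve_cmd = (74 - 2) / -12 = -6.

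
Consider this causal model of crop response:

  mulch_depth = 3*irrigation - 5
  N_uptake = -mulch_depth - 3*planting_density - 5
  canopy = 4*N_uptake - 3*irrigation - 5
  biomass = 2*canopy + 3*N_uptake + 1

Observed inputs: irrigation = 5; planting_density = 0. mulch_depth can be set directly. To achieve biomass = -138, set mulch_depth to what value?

Intervening on mulch_depth fixes its value directly, overriding its dependence on irrigation.
Substituting into the N_uptake equation gives N_uptake = -mulch_depth - 5.
Substituting into the canopy equation gives canopy = -4*mulch_depth - 40.
Substituting into the biomass equation gives biomass = -11*mulch_depth - 94.
Solve -11*mulch_depth - 94 = -138: mulch_depth = (-138 + 94) / -11 = 4.

mulch_depth = 4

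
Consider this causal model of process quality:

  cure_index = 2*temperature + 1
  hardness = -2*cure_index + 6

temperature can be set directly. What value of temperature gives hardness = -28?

temperature = 8

Substituting into the hardness equation gives hardness = -4*temperature + 4.
Solve -4*temperature + 4 = -28: temperature = (-28 - 4) / -4 = 8.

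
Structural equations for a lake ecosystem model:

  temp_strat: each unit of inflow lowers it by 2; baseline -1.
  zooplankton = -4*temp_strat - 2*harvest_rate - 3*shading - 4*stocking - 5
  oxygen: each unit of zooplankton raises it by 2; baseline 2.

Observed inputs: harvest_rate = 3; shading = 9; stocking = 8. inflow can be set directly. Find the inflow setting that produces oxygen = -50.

Substituting into the zooplankton equation gives zooplankton = 8*inflow - 66.
Substituting into the oxygen equation gives oxygen = 16*inflow - 130.
Solve 16*inflow - 130 = -50: inflow = (-50 + 130) / 16 = 5.

inflow = 5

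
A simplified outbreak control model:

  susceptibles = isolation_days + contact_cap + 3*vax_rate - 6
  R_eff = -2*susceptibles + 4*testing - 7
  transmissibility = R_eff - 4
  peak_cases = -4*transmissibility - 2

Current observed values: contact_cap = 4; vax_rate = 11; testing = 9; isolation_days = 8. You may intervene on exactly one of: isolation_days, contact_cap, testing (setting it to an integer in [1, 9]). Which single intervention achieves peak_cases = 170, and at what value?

set isolation_days = 3

Intervening on isolation_days: with other inputs at their observed values, peak_cases = 8*isolation_days + 146. Solving for 170 gives isolation_days = 3, within [1, 9].
Intervening on contact_cap: peak_cases = 8*contact_cap + 178. Reaching 170 requires contact_cap = -1, outside [1, 9].
Intervening on testing: peak_cases = -16*testing + 354. Reaching 170 requires testing = 23/2, not an integer.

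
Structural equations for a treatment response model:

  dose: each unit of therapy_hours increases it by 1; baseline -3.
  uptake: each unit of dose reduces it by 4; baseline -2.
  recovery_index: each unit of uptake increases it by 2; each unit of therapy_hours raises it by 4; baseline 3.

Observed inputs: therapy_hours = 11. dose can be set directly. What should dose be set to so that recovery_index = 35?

Intervening on dose fixes its value directly, overriding its dependence on therapy_hours.
Substituting into the recovery_index equation gives recovery_index = -8*dose + 43.
Solve -8*dose + 43 = 35: dose = (35 - 43) / -8 = 1.

dose = 1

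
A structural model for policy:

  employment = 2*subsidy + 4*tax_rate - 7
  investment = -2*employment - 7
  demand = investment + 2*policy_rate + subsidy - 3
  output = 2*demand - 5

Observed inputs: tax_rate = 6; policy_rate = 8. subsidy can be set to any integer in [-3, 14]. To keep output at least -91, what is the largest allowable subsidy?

subsidy = 5

Substituting into the employment equation gives employment = 2*subsidy + 17.
Substituting into the investment equation gives investment = -4*subsidy - 41.
Substituting into the demand equation gives demand = -3*subsidy - 28.
So output = -6*subsidy - 61.
Require -6*subsidy - 61 ≥ -91, so subsidy ≤ 5.
The largest integer in [-3, 14] satisfying this is 5.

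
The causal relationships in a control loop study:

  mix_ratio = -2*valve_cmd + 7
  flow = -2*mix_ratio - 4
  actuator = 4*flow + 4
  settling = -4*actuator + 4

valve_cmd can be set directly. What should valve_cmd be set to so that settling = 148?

Substituting into the flow equation gives flow = 4*valve_cmd - 18.
Substituting into the actuator equation gives actuator = 16*valve_cmd - 68.
settling becomes -64*valve_cmd + 276.
Solve -64*valve_cmd + 276 = 148: valve_cmd = (148 - 276) / -64 = 2.

valve_cmd = 2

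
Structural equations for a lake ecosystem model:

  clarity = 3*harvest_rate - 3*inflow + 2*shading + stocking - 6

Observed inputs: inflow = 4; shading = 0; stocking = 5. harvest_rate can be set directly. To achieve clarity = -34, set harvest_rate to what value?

Substituting into the clarity equation gives clarity = 3*harvest_rate - 13.
Solve 3*harvest_rate - 13 = -34: harvest_rate = (-34 + 13) / 3 = -7.

harvest_rate = -7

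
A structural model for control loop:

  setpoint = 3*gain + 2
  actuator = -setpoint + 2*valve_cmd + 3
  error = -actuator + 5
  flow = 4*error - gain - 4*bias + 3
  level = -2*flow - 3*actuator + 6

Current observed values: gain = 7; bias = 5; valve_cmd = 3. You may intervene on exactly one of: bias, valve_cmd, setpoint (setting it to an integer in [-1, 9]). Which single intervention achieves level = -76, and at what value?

set valve_cmd = 1

Intervening on bias: level = 8*bias - 96. Reaching -76 requires bias = 5/2, not an integer.
Intervening on valve_cmd: with other inputs at their observed values, level = 10*valve_cmd - 86. Solving for -76 gives valve_cmd = 1, within [-1, 9].
Intervening on setpoint: level = -5*setpoint + 59. Reaching -76 requires setpoint = 27, outside [-1, 9].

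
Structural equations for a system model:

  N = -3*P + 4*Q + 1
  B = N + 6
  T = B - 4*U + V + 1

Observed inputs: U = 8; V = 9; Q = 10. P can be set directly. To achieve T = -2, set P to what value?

Substituting into the N equation gives N = -3*P + 41.
Substituting into the B equation gives B = -3*P + 47.
Substituting into the T equation gives T = -3*P + 25.
Solve -3*P + 25 = -2: P = (-2 - 25) / -3 = 9.

P = 9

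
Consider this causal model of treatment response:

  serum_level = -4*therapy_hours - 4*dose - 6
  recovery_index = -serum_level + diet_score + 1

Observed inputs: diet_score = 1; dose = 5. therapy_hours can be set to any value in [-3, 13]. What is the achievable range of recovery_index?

16 to 80

Substituting into the serum_level equation gives serum_level = -4*therapy_hours - 26.
Substituting into the recovery_index equation gives recovery_index = 4*therapy_hours + 28.
Linear in therapy_hours, so extremes are at the endpoints: therapy_hours = -3 gives recovery_index = 16; therapy_hours = 13 gives recovery_index = 80.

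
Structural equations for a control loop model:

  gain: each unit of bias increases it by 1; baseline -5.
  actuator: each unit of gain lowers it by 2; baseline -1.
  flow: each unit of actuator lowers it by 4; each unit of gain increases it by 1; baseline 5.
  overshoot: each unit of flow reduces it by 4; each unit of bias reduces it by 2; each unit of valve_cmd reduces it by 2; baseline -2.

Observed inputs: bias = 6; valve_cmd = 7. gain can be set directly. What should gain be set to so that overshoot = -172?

gain = 3

Intervening on gain fixes its value directly, overriding its dependence on bias.
Substituting into the flow equation gives flow = 9*gain + 9.
overshoot becomes -36*gain - 64.
Solve -36*gain - 64 = -172: gain = (-172 + 64) / -36 = 3.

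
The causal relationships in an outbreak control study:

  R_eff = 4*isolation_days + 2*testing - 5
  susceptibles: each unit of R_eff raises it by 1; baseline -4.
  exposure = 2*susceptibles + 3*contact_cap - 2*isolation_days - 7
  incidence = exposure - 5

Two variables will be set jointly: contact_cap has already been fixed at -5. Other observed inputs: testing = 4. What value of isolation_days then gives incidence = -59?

isolation_days = -5

With contact_cap held at -5:
Substituting into the R_eff equation gives R_eff = 4*isolation_days + 3.
So susceptibles = 4*isolation_days - 1.
Substituting into the exposure equation gives exposure = 6*isolation_days - 24.
So incidence = 6*isolation_days - 29.
Solve 6*isolation_days - 29 = -59: isolation_days = (-59 + 29) / 6 = -5.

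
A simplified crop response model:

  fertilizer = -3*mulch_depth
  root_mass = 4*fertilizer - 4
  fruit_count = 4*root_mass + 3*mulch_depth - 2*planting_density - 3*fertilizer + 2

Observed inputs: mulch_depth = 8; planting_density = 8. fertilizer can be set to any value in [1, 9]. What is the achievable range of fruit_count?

7 to 111

Intervening on fertilizer fixes its value directly, overriding its dependence on mulch_depth.
Substituting into the fruit_count equation gives fruit_count = 13*fertilizer - 6.
Linear in fertilizer, so extremes are at the endpoints: fertilizer = 1 gives fruit_count = 7; fertilizer = 9 gives fruit_count = 111.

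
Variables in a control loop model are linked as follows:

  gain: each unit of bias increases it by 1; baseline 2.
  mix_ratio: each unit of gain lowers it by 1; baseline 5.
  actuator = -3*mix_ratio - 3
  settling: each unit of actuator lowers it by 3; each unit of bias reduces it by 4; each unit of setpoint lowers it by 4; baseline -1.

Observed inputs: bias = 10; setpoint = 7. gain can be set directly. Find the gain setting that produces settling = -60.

gain = 5

Intervening on gain fixes its value directly, overriding its dependence on bias.
Substituting into the actuator equation gives actuator = 3*gain - 18.
This gives settling = -9*gain - 15.
Solve -9*gain - 15 = -60: gain = (-60 + 15) / -9 = 5.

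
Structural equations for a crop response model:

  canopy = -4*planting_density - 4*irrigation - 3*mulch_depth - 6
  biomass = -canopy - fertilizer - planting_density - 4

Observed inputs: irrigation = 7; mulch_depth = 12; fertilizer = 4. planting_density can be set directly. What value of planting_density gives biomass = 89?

Substituting into the canopy equation gives canopy = -4*planting_density - 70.
Substituting into the biomass equation gives biomass = 3*planting_density + 62.
Solve 3*planting_density + 62 = 89: planting_density = (89 - 62) / 3 = 9.

planting_density = 9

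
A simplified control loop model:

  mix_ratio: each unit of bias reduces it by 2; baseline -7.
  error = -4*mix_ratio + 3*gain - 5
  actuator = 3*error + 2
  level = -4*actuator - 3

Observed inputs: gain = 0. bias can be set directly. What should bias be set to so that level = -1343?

bias = 11

Substituting into the error equation gives error = 8*bias + 23.
actuator becomes 24*bias + 71.
Substituting into the level equation gives level = -96*bias - 287.
Solve -96*bias - 287 = -1343: bias = (-1343 + 287) / -96 = 11.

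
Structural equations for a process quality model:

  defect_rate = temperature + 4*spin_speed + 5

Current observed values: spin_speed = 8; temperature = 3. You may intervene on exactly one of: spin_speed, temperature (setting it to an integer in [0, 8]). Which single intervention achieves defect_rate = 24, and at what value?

Intervening on spin_speed: with other inputs at their observed values, defect_rate = 4*spin_speed + 8. Solving for 24 gives spin_speed = 4, within [0, 8].
Intervening on temperature: defect_rate = temperature + 37. Reaching 24 requires temperature = -13, outside [0, 8].

set spin_speed = 4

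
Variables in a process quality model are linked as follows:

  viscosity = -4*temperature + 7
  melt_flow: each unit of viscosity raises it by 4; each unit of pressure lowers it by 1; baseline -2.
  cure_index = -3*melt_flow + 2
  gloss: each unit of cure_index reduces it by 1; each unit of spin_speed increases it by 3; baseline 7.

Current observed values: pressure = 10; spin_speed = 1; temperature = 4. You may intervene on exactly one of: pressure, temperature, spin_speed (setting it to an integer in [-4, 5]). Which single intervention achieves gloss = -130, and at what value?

Intervening on pressure: gloss = -3*pressure - 106. Reaching -130 requires pressure = 8, outside [-4, 5].
Intervening on temperature: gloss = -48*temperature + 56. Reaching -130 requires temperature = 31/8, not an integer.
Intervening on spin_speed: with other inputs at their observed values, gloss = 3*spin_speed - 139. Solving for -130 gives spin_speed = 3, within [-4, 5].

set spin_speed = 3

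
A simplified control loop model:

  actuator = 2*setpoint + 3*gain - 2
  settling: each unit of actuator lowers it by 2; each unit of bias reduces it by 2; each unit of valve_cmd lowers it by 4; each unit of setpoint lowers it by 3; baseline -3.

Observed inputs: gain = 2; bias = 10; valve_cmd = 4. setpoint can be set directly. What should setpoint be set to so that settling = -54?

Substituting into the actuator equation gives actuator = 2*setpoint + 4.
This gives settling = -7*setpoint - 47.
Solve -7*setpoint - 47 = -54: setpoint = (-54 + 47) / -7 = 1.

setpoint = 1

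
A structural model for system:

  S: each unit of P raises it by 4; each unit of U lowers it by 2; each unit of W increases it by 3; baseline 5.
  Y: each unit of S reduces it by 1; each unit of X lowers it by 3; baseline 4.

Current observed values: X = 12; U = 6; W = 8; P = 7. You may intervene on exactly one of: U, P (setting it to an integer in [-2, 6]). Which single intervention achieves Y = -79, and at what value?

Intervening on U: with other inputs at their observed values, Y = 2*U - 89. Solving for -79 gives U = 5, within [-2, 6].
Intervening on P: Y = -4*P - 49. Reaching -79 requires P = 15/2, not an integer.

set U = 5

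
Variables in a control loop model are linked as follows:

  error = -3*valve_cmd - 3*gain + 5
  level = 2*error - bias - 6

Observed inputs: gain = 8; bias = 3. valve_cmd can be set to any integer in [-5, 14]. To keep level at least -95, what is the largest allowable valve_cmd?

Substituting into the error equation gives error = -3*valve_cmd - 19.
Substituting into the level equation gives level = -6*valve_cmd - 47.
Require -6*valve_cmd - 47 ≥ -95, so valve_cmd ≤ 8.
The largest integer in [-5, 14] satisfying this is 8.

valve_cmd = 8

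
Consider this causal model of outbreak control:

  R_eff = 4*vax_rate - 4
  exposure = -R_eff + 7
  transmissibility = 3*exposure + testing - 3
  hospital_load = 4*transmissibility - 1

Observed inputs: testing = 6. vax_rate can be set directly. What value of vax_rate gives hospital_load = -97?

vax_rate = 5

Substituting into the exposure equation gives exposure = -4*vax_rate + 11.
Substituting into the transmissibility equation gives transmissibility = -12*vax_rate + 36.
Substituting into the hospital_load equation gives hospital_load = -48*vax_rate + 143.
Solve -48*vax_rate + 143 = -97: vax_rate = (-97 - 143) / -48 = 5.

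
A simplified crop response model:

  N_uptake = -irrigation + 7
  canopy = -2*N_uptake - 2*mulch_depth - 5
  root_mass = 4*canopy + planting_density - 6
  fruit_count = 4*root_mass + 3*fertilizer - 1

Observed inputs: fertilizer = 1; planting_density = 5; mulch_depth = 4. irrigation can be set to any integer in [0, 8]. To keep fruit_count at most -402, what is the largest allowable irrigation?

irrigation = 1

Substituting into the canopy equation gives canopy = 2*irrigation - 27.
root_mass becomes 8*irrigation - 109.
fruit_count becomes 32*irrigation - 434.
Require 32*irrigation - 434 ≤ -402, so irrigation ≤ 1.
The largest integer in [0, 8] satisfying this is 1.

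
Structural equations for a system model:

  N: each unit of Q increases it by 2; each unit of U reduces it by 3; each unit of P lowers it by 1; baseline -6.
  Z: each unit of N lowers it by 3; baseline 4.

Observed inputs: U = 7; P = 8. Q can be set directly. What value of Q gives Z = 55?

Substituting into the N equation gives N = 2*Q - 35.
Z becomes -6*Q + 109.
Solve -6*Q + 109 = 55: Q = (55 - 109) / -6 = 9.

Q = 9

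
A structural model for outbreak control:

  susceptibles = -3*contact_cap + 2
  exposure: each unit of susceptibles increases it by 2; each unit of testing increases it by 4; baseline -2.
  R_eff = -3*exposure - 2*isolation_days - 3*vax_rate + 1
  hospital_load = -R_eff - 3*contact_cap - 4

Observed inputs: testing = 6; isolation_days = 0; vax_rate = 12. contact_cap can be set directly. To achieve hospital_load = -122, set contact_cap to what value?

contact_cap = 11

Substituting into the exposure equation gives exposure = -6*contact_cap + 26.
Substituting into the R_eff equation gives R_eff = 18*contact_cap - 113.
hospital_load becomes -21*contact_cap + 109.
Solve -21*contact_cap + 109 = -122: contact_cap = (-122 - 109) / -21 = 11.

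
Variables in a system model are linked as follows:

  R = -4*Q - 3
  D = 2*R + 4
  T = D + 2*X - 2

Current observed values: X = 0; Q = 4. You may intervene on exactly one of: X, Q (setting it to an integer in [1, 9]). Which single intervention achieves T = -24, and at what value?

set X = 6

Intervening on X: with other inputs at their observed values, T = 2*X - 36. Solving for -24 gives X = 6, within [1, 9].
Intervening on Q: T = -8*Q - 4. Reaching -24 requires Q = 5/2, not an integer.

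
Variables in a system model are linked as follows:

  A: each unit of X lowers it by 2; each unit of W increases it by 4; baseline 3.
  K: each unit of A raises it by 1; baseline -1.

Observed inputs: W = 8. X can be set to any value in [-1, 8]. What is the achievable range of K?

18 to 36

Substituting into the A equation gives A = -2*X + 35.
K becomes -2*X + 34.
Linear in X, so extremes are at the endpoints: X = -1 gives K = 36; X = 8 gives K = 18.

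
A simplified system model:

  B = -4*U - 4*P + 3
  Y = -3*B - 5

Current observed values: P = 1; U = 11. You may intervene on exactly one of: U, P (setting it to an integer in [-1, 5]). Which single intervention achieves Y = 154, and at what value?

set P = 3

Intervening on U: Y = 12*U - 2. Reaching 154 requires U = 13, outside [-1, 5].
Intervening on P: with other inputs at their observed values, Y = 12*P + 118. Solving for 154 gives P = 3, within [-1, 5].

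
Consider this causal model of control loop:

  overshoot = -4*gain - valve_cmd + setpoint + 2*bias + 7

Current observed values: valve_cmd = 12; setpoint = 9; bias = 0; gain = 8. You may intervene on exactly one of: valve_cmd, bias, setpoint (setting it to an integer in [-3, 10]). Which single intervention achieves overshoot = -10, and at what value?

set bias = 9

Intervening on valve_cmd: overshoot = -valve_cmd - 16. Reaching -10 requires valve_cmd = -6, outside [-3, 10].
Intervening on bias: with other inputs at their observed values, overshoot = 2*bias - 28. Solving for -10 gives bias = 9, within [-3, 10].
Intervening on setpoint: overshoot = setpoint - 37. Reaching -10 requires setpoint = 27, outside [-3, 10].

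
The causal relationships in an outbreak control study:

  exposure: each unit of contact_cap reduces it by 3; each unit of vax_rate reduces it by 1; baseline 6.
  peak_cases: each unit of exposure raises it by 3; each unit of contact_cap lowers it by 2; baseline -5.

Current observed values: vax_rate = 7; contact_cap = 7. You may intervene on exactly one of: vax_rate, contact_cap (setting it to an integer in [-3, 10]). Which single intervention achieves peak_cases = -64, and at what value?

Intervening on vax_rate: with other inputs at their observed values, peak_cases = -3*vax_rate - 64. Solving for -64 gives vax_rate = 0, within [-3, 10].
Intervening on contact_cap: peak_cases = -11*contact_cap - 8. Reaching -64 requires contact_cap = 56/11, not an integer.

set vax_rate = 0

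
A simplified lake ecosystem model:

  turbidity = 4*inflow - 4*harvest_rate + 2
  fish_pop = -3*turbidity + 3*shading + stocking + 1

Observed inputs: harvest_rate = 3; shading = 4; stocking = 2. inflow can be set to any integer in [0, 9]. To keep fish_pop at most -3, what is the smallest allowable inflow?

Substituting into the turbidity equation gives turbidity = 4*inflow - 10.
Substituting into the fish_pop equation gives fish_pop = -12*inflow + 45.
Require -12*inflow + 45 ≤ -3, so inflow ≥ 4.
The smallest integer in [0, 9] satisfying this is 4.

inflow = 4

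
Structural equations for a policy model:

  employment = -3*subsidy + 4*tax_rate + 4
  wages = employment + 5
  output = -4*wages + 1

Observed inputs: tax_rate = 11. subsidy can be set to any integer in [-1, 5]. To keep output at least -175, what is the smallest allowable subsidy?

subsidy = 3

Substituting into the employment equation gives employment = -3*subsidy + 48.
Substituting into the wages equation gives wages = -3*subsidy + 53.
Substituting into the output equation gives output = 12*subsidy - 211.
Require 12*subsidy - 211 ≥ -175, so subsidy ≥ 3.
The smallest integer in [-1, 5] satisfying this is 3.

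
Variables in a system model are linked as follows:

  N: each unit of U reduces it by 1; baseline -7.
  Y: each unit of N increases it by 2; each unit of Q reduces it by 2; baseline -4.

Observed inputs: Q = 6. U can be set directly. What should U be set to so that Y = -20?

Substituting into the Y equation gives Y = -2*U - 30.
Solve -2*U - 30 = -20: U = (-20 + 30) / -2 = -5.

U = -5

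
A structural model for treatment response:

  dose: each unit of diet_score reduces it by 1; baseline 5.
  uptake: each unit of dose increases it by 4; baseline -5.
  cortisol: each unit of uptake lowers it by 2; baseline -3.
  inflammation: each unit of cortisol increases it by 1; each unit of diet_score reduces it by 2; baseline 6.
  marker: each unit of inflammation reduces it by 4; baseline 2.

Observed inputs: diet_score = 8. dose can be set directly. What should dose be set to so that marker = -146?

Intervening on dose fixes its value directly, overriding its dependence on diet_score.
Substituting into the cortisol equation gives cortisol = -8*dose + 7.
Substituting into the inflammation equation gives inflammation = -8*dose - 3.
marker becomes 32*dose + 14.
Solve 32*dose + 14 = -146: dose = (-146 - 14) / 32 = -5.

dose = -5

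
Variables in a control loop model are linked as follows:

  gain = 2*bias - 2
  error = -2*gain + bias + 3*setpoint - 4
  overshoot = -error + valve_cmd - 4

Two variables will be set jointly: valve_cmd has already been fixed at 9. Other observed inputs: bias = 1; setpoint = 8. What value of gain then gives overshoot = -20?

gain = -2

With valve_cmd held at 9:
Intervening on gain fixes its value directly, overriding its dependence on bias.
Substituting into the error equation gives error = -2*gain + 21.
So overshoot = 2*gain - 16.
Solve 2*gain - 16 = -20: gain = (-20 + 16) / 2 = -2.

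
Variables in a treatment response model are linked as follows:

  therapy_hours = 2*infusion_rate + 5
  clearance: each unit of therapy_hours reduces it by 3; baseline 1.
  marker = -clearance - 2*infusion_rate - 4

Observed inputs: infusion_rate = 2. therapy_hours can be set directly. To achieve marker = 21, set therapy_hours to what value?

Intervening on therapy_hours fixes its value directly, overriding its dependence on infusion_rate.
Substituting into the marker equation gives marker = 3*therapy_hours - 9.
Solve 3*therapy_hours - 9 = 21: therapy_hours = (21 + 9) / 3 = 10.

therapy_hours = 10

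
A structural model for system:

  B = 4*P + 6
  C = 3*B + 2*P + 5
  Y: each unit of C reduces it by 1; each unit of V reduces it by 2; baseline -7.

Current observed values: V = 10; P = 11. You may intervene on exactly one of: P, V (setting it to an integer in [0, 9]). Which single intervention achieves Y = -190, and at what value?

set V = 3

Intervening on P: Y = -14*P - 50. Reaching -190 requires P = 10, outside [0, 9].
Intervening on V: with other inputs at their observed values, Y = -2*V - 184. Solving for -190 gives V = 3, within [0, 9].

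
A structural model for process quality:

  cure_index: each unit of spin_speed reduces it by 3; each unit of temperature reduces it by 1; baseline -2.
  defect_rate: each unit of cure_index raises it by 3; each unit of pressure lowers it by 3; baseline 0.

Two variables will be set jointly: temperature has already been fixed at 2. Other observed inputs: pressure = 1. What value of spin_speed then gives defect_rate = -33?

spin_speed = 2

With temperature held at 2:
Substituting into the cure_index equation gives cure_index = -3*spin_speed - 4.
Substituting into the defect_rate equation gives defect_rate = -9*spin_speed - 15.
Solve -9*spin_speed - 15 = -33: spin_speed = (-33 + 15) / -9 = 2.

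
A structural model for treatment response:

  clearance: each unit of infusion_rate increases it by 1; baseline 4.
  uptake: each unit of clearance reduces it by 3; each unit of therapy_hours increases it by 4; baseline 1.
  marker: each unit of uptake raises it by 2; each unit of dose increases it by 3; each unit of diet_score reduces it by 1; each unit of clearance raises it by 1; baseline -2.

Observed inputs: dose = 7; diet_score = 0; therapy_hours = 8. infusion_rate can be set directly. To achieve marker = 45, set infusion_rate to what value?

Substituting into the uptake equation gives uptake = -3*infusion_rate + 21.
This gives marker = -5*infusion_rate + 65.
Solve -5*infusion_rate + 65 = 45: infusion_rate = (45 - 65) / -5 = 4.

infusion_rate = 4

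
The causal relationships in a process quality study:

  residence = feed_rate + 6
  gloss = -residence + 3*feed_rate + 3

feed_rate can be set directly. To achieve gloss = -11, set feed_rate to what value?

Substituting into the gloss equation gives gloss = 2*feed_rate - 3.
Solve 2*feed_rate - 3 = -11: feed_rate = (-11 + 3) / 2 = -4.

feed_rate = -4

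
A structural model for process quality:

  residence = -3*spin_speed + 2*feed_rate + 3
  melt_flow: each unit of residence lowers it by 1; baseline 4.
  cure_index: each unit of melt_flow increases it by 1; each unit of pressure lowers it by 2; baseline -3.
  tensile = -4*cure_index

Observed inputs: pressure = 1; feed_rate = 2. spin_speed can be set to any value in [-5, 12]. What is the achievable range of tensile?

Substituting into the residence equation gives residence = -3*spin_speed + 7.
melt_flow becomes 3*spin_speed - 3.
Substituting into the cure_index equation gives cure_index = 3*spin_speed - 8.
Substituting into the tensile equation gives tensile = -12*spin_speed + 32.
Linear in spin_speed, so extremes are at the endpoints: spin_speed = -5 gives tensile = 92; spin_speed = 12 gives tensile = -112.

-112 to 92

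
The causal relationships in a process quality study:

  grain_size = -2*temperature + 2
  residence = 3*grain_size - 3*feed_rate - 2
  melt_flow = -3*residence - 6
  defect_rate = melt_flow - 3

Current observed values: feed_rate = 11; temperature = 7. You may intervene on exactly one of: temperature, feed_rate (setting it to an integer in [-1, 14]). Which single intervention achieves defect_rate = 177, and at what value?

Intervening on temperature: defect_rate = 18*temperature + 78. Reaching 177 requires temperature = 11/2, not an integer.
Intervening on feed_rate: with other inputs at their observed values, defect_rate = 9*feed_rate + 105. Solving for 177 gives feed_rate = 8, within [-1, 14].

set feed_rate = 8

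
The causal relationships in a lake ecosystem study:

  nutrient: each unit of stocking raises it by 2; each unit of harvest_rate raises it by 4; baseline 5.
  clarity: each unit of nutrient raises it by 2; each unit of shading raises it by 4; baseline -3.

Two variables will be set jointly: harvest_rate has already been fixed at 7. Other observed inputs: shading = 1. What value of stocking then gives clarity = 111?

stocking = 11

With harvest_rate held at 7:
Substituting into the nutrient equation gives nutrient = 2*stocking + 33.
Substituting into the clarity equation gives clarity = 4*stocking + 67.
Solve 4*stocking + 67 = 111: stocking = (111 - 67) / 4 = 11.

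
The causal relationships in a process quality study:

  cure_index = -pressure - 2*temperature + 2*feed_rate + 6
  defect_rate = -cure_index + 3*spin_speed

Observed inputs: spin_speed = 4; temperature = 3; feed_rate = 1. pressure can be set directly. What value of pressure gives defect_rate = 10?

pressure = 0

Substituting into the cure_index equation gives cure_index = -pressure + 2.
Substituting into the defect_rate equation gives defect_rate = pressure + 10.
Solve pressure + 10 = 10: pressure = (10 - 10) / 1 = 0.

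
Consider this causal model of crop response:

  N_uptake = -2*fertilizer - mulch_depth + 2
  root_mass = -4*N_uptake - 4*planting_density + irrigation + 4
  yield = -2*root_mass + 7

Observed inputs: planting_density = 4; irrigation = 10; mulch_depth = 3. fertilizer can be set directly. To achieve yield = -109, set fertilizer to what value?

fertilizer = 7

Substituting into the N_uptake equation gives N_uptake = -2*fertilizer - 1.
root_mass becomes 8*fertilizer + 2.
yield becomes -16*fertilizer + 3.
Solve -16*fertilizer + 3 = -109: fertilizer = (-109 - 3) / -16 = 7.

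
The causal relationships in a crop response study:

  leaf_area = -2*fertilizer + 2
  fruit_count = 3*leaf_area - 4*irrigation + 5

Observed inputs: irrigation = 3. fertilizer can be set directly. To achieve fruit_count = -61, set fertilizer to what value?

fertilizer = 10

Substituting into the fruit_count equation gives fruit_count = -6*fertilizer - 1.
Solve -6*fertilizer - 1 = -61: fertilizer = (-61 + 1) / -6 = 10.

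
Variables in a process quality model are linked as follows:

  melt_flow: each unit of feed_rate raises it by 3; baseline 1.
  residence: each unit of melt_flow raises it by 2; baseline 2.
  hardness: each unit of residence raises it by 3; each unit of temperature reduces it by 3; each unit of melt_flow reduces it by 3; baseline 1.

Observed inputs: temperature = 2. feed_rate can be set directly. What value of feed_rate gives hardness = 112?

feed_rate = 12

Substituting into the residence equation gives residence = 6*feed_rate + 4.
Substituting into the hardness equation gives hardness = 9*feed_rate + 4.
Solve 9*feed_rate + 4 = 112: feed_rate = (112 - 4) / 9 = 12.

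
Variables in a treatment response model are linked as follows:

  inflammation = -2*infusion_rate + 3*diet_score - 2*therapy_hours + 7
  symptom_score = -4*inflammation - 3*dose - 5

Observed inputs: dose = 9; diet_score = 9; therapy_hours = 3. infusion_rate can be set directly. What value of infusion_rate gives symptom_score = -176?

infusion_rate = -4

Substituting into the inflammation equation gives inflammation = -2*infusion_rate + 28.
Substituting into the symptom_score equation gives symptom_score = 8*infusion_rate - 144.
Solve 8*infusion_rate - 144 = -176: infusion_rate = (-176 + 144) / 8 = -4.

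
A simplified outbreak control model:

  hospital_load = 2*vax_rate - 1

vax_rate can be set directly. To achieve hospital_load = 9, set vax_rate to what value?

vax_rate = 5

Solve 2*vax_rate - 1 = 9: vax_rate = (9 + 1) / 2 = 5.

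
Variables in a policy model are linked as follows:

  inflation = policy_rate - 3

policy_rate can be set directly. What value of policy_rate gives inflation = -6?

Solve policy_rate - 3 = -6: policy_rate = (-6 + 3) / 1 = -3.

policy_rate = -3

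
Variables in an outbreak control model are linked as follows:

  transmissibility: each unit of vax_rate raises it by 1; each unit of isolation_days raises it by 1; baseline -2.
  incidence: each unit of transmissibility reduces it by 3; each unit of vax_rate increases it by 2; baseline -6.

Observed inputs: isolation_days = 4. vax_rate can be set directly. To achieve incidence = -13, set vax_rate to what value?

vax_rate = 1

Substituting into the transmissibility equation gives transmissibility = vax_rate + 2.
This gives incidence = -vax_rate - 12.
Solve -vax_rate - 12 = -13: vax_rate = (-13 + 12) / -1 = 1.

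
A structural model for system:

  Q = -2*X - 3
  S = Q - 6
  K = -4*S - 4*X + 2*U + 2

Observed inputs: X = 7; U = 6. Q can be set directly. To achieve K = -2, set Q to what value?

Intervening on Q fixes its value directly, overriding its dependence on X.
Substituting into the K equation gives K = -4*Q + 10.
Solve -4*Q + 10 = -2: Q = (-2 - 10) / -4 = 3.

Q = 3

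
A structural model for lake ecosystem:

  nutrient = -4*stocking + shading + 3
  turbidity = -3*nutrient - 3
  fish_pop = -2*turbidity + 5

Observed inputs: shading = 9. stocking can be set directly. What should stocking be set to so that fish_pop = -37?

stocking = 5

Substituting into the nutrient equation gives nutrient = -4*stocking + 12.
Substituting into the turbidity equation gives turbidity = 12*stocking - 39.
So fish_pop = -24*stocking + 83.
Solve -24*stocking + 83 = -37: stocking = (-37 - 83) / -24 = 5.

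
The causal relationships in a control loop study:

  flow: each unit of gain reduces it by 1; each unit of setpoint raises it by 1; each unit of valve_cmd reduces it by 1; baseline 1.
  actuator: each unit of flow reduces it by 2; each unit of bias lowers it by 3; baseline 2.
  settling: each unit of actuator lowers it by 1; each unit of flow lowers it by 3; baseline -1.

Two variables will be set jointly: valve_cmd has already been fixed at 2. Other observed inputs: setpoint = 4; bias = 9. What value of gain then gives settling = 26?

gain = 5

With valve_cmd held at 2:
Substituting into the flow equation gives flow = -gain + 3.
This gives actuator = 2*gain - 31.
Substituting into the settling equation gives settling = gain + 21.
Solve gain + 21 = 26: gain = (26 - 21) / 1 = 5.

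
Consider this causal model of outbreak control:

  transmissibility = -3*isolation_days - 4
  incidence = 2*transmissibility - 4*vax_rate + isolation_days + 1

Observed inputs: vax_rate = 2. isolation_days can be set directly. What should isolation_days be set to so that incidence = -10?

Substituting into the incidence equation gives incidence = -5*isolation_days - 15.
Solve -5*isolation_days - 15 = -10: isolation_days = (-10 + 15) / -5 = -1.

isolation_days = -1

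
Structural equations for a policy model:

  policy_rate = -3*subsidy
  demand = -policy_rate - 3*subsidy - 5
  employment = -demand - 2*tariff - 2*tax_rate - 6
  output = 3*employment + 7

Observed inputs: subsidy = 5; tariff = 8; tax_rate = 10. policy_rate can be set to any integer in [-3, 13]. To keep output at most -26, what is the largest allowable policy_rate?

policy_rate = 11

Intervening on policy_rate fixes its value directly, overriding its dependence on subsidy.
Substituting into the demand equation gives demand = -policy_rate - 20.
So employment = policy_rate - 22.
Substituting into the output equation gives output = 3*policy_rate - 59.
Require 3*policy_rate - 59 ≤ -26, so policy_rate ≤ 11.
The largest integer in [-3, 13] satisfying this is 11.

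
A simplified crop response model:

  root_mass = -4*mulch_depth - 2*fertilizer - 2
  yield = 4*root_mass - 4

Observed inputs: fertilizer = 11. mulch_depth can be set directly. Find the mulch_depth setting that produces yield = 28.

mulch_depth = -8

Substituting into the root_mass equation gives root_mass = -4*mulch_depth - 24.
So yield = -16*mulch_depth - 100.
Solve -16*mulch_depth - 100 = 28: mulch_depth = (28 + 100) / -16 = -8.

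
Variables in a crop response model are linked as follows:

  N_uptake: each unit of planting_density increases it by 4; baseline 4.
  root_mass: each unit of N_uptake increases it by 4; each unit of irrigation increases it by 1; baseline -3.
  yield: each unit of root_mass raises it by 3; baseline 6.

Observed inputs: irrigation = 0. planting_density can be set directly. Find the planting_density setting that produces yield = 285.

Substituting into the root_mass equation gives root_mass = 16*planting_density + 13.
So yield = 48*planting_density + 45.
Solve 48*planting_density + 45 = 285: planting_density = (285 - 45) / 48 = 5.

planting_density = 5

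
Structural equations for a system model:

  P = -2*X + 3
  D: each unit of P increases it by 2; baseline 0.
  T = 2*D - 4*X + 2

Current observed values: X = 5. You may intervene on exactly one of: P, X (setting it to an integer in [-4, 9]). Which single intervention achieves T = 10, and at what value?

Intervening on P: with other inputs at their observed values, T = 4*P - 18. Solving for 10 gives P = 7, within [-4, 9].
Intervening on X: T = -12*X + 14. Reaching 10 requires X = 1/3, not an integer.

set P = 7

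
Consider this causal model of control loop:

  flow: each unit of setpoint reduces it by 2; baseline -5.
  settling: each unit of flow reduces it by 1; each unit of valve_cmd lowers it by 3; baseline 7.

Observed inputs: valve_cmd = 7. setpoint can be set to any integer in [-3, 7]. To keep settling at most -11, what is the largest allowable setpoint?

setpoint = -1

Substituting into the settling equation gives settling = 2*setpoint - 9.
Require 2*setpoint - 9 ≤ -11, so setpoint ≤ -1.
The largest integer in [-3, 7] satisfying this is -1.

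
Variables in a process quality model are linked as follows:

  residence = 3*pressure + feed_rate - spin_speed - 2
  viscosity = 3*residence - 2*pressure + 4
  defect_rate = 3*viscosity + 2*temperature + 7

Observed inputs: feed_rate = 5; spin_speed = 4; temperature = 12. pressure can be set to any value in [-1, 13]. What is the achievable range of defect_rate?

13 to 307

Substituting into the residence equation gives residence = 3*pressure - 1.
Substituting into the viscosity equation gives viscosity = 7*pressure + 1.
This gives defect_rate = 21*pressure + 34.
Linear in pressure, so extremes are at the endpoints: pressure = -1 gives defect_rate = 13; pressure = 13 gives defect_rate = 307.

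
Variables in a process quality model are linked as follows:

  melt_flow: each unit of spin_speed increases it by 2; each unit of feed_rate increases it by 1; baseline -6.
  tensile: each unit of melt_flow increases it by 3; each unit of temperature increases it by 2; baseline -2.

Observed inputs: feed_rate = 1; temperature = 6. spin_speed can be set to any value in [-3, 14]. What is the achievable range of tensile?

Substituting into the melt_flow equation gives melt_flow = 2*spin_speed - 5.
Substituting into the tensile equation gives tensile = 6*spin_speed - 5.
Linear in spin_speed, so extremes are at the endpoints: spin_speed = -3 gives tensile = -23; spin_speed = 14 gives tensile = 79.

-23 to 79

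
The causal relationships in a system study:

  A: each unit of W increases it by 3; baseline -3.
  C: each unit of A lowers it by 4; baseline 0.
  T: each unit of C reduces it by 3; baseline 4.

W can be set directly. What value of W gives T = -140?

W = -3

Substituting into the C equation gives C = -12*W + 12.
T becomes 36*W - 32.
Solve 36*W - 32 = -140: W = (-140 + 32) / 36 = -3.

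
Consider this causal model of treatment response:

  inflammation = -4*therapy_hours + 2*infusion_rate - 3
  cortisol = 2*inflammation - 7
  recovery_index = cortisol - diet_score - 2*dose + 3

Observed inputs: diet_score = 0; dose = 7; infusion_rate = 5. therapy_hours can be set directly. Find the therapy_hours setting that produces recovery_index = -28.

Substituting into the inflammation equation gives inflammation = -4*therapy_hours + 7.
Substituting into the cortisol equation gives cortisol = -8*therapy_hours + 7.
Substituting into the recovery_index equation gives recovery_index = -8*therapy_hours - 4.
Solve -8*therapy_hours - 4 = -28: therapy_hours = (-28 + 4) / -8 = 3.

therapy_hours = 3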